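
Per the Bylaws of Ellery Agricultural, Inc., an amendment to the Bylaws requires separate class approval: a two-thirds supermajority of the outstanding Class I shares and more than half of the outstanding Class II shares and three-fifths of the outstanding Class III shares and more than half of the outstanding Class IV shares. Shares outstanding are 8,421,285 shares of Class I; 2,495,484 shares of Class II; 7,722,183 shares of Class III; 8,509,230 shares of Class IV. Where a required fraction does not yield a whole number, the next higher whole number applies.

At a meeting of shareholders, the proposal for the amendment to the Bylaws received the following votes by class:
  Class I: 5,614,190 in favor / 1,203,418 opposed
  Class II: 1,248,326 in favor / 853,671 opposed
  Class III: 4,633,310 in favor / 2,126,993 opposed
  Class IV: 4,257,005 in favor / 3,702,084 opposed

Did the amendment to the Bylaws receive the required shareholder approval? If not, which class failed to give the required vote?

Class I: 2/3 of 8421285 = 5614190; 5,614,190 required, 5,614,190 in favor — approved.
Class II: a majority of 2495484 is 1247743; 1,247,743 required, 1,248,326 in favor — approved.
Class III: 3/5 of 7722183 = 4633309.80, rounded up to 4633310; 4,633,310 required, 4,633,310 in favor — approved.
Class IV: a majority of 8509230 is 4254616; 4,254,616 required, 4,257,005 in favor — approved.

Approved — every class gave the required vote.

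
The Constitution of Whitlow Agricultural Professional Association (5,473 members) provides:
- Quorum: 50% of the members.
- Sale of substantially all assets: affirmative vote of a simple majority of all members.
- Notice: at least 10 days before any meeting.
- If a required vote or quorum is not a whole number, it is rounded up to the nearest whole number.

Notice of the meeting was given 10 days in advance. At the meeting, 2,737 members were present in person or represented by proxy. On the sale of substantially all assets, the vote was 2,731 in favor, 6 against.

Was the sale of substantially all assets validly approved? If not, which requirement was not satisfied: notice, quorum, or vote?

Notice: 10 days given; 10 required. Satisfied.
Quorum: 50% of 5,473 = 2,736.50, rounded up to 2,737; 2,737 present. Satisfied.
Vote: requires a majority of all members (5,473); a majority of 5473 is 2737, so 2,737 needed; 2,731 in favor. Not satisfied.

Invalid — vote requirement not satisfied.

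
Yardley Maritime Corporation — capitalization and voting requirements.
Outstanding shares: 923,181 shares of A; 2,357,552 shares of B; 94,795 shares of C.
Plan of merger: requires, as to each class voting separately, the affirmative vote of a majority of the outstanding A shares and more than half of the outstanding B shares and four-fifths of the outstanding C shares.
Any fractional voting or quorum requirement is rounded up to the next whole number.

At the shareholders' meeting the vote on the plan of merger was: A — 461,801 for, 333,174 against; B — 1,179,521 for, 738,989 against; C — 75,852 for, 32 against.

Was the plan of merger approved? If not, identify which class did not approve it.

Approved — every class gave the required vote.

A: a majority of 923181 is 461591; 461,591 required, 461,801 in favor — approved.
B: a majority of 2357552 is 1178777; 1,178,777 required, 1,179,521 in favor — approved.
C: 4/5 of 94795 = 75836; 75,836 required, 75,852 in favor — approved.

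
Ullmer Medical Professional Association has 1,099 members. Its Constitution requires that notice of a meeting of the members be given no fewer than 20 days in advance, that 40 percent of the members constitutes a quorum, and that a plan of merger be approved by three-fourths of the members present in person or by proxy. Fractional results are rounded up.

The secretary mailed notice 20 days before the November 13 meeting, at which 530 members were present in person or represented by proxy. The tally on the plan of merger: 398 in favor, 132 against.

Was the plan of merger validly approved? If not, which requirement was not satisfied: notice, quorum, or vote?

Notice: 20 days given; 20 required. Satisfied.
Quorum: 40% of 1,099 = 439.60, rounded up to 440; 530 present. Satisfied.
Vote: requires three-fourths of those present (530); 3/4 of 530 = 397.50, rounded up to 398, so 398 needed; 398 in favor. Satisfied.

Valid — all requirements satisfied.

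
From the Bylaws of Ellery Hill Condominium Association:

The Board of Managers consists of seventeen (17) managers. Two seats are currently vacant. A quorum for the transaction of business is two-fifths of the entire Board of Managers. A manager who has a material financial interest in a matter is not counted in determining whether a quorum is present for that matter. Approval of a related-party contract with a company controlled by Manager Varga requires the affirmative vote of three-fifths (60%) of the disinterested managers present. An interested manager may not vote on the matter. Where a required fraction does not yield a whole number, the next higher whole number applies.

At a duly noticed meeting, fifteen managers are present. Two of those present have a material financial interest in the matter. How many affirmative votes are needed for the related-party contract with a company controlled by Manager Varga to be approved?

The related-party contract with a company controlled by Manager Varga requires three-fifths of the disinterested managers present (15 − 2 = 13).
3/5 of 13 = 7.80, rounded up to 8.

8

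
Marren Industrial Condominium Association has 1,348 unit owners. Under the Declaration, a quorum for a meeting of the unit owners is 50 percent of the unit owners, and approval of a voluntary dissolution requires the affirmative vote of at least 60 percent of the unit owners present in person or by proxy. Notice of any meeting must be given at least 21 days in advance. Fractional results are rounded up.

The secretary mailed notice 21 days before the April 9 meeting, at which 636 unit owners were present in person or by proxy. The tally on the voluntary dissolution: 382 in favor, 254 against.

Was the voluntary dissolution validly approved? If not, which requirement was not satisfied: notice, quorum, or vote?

Notice: 21 days given; 21 required. Satisfied.
Quorum: 50% of 1,348 = 674; 636 present. Not satisfied.
Vote: requires three-fifths of those present (636); 3/5 of 636 = 381.60, rounded up to 382, so 382 needed; 382 in favor. Satisfied.

Invalid — quorum requirement not satisfied.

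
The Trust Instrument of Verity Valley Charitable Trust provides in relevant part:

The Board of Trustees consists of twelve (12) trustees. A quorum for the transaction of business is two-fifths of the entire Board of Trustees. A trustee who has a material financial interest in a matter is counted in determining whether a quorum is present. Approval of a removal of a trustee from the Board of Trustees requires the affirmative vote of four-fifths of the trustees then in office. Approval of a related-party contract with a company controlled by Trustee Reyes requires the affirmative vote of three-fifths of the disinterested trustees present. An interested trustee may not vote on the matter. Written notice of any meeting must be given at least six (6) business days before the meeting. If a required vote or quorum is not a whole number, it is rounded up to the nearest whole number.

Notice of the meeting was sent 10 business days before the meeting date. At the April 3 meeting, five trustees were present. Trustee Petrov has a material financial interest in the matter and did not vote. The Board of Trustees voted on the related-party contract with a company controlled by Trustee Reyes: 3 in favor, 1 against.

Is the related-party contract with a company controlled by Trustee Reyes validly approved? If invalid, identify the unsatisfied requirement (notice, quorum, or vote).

Valid — all requirements satisfied.

Notice: 10 business days given; 6 required (10 ≥ 6). Satisfied.
Quorum: 5 present (interested trustees count toward quorum); quorum is 5. Satisfied.
Vote: the related-party contract with a company controlled by Trustee Reyes requires three-fifths of the disinterested trustees present (5 − 1 = 4). 3/5 of 4 = 2.40, rounded up to 3, so 3 affirmative votes are needed; 3 voted in favor. Satisfied.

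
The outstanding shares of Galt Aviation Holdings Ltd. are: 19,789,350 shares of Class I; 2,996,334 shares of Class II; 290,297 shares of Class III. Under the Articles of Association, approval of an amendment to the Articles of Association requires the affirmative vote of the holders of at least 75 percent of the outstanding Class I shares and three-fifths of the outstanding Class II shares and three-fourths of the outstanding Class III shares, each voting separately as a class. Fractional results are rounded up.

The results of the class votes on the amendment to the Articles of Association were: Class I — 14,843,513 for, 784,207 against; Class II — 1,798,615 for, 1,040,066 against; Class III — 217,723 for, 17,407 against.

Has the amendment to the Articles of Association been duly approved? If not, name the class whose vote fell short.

Class I: 3/4 of 19789350 = 14842012.50, rounded up to 14842013; 14,842,013 required, 14,843,513 in favor — approved.
Class II: 3/5 of 2996334 = 1797800.40, rounded up to 1797801; 1,797,801 required, 1,798,615 in favor — approved.
Class III: 3/4 of 290297 = 217722.75, rounded up to 217723; 217,723 required, 217,723 in favor — approved.

Approved — every class gave the required vote.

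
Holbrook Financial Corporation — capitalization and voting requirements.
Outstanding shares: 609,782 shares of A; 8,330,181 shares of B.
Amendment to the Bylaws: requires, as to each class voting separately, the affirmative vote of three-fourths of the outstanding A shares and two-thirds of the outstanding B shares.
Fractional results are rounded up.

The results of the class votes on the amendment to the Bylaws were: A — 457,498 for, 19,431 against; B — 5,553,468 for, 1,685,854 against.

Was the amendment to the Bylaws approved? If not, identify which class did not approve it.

Approved — every class gave the required vote.

A: 3/4 of 609782 = 457336.50, rounded up to 457337; 457,337 required, 457,498 in favor — approved.
B: 2/3 of 8330181 = 5553454; 5,553,454 required, 5,553,468 in favor — approved.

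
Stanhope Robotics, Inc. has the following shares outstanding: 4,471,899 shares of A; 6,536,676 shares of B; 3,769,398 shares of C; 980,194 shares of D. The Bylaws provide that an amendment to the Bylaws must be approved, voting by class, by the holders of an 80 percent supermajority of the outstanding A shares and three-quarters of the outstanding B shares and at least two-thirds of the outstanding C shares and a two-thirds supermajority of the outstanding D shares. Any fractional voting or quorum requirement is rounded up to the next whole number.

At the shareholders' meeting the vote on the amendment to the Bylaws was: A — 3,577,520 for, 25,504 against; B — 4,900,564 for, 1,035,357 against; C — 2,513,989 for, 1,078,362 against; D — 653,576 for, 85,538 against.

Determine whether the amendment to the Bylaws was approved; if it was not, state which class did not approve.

A: 4/5 of 4471899 = 3577519.20, rounded up to 3577520; 3,577,520 required, 3,577,520 in favor — approved.
B: 3/4 of 6536676 = 4902507; 4,902,507 required, 4,900,564 in favor — not approved.
C: 2/3 of 3769398 = 2512932; 2,512,932 required, 2,513,989 in favor — approved.
D: 2/3 of 980194 = 653462.67, rounded up to 653463; 653,463 required, 653,576 in favor — approved.

Not approved — the B shares did not give the required vote.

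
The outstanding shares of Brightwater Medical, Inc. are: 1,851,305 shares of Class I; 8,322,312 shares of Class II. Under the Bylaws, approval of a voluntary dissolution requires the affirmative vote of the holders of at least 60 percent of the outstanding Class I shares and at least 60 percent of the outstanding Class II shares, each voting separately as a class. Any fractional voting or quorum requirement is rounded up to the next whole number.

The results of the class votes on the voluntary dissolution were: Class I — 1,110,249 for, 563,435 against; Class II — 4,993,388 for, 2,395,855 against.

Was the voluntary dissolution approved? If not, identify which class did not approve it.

Not approved — the Class I shares did not give the required vote.

Class I: 3/5 of 1851305 = 1110783; 1,110,783 required, 1,110,249 in favor — not approved.
Class II: 3/5 of 8322312 = 4993387.20, rounded up to 4993388; 4,993,388 required, 4,993,388 in favor — approved.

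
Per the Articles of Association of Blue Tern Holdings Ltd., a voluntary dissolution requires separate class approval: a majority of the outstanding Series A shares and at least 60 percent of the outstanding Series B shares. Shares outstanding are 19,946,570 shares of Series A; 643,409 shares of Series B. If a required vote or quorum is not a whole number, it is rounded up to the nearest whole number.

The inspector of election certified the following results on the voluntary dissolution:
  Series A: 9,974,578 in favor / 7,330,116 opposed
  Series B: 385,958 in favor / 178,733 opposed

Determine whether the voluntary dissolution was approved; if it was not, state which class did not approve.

Not approved — the Series B shares did not give the required vote.

Series A: a majority of 19946570 is 9973286; 9,973,286 required, 9,974,578 in favor — approved.
Series B: 3/5 of 643409 = 386045.40, rounded up to 386046; 386,046 required, 385,958 in favor — not approved.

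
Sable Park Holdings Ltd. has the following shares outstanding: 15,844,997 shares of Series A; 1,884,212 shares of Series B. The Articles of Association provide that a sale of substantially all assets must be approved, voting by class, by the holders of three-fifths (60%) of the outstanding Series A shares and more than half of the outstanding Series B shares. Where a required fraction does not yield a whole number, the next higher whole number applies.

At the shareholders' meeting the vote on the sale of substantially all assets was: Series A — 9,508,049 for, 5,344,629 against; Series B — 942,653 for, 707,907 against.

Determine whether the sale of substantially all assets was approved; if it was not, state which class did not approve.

Series A: 3/5 of 15844997 = 9506998.20, rounded up to 9506999; 9,506,999 required, 9,508,049 in favor — approved.
Series B: a majority of 1884212 is 942107; 942,107 required, 942,653 in favor — approved.

Approved — every class gave the required vote.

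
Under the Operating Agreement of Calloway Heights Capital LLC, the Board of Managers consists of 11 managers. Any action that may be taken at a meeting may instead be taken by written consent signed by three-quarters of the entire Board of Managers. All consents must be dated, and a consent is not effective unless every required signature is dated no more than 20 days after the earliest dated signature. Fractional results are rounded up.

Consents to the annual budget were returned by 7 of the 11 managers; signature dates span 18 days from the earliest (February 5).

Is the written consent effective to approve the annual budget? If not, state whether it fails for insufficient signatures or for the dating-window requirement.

Signatures required: three-quarters of 11 — 3/4 of 11 = 8.25, rounded up to 9, so 9 needed; 7 signed. Insufficient.
Dating window: the latest signature is 18 days after the earliest; the limit is 20 days. Within the window.

Not effective — insufficient signatures.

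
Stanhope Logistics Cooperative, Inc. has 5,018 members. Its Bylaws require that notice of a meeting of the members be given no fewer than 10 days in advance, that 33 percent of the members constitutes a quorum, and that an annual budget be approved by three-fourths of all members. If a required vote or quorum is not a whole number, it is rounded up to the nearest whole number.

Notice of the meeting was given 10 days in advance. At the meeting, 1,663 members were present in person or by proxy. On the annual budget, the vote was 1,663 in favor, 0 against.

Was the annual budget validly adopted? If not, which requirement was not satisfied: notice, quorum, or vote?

Invalid — vote requirement not satisfied.

Notice: 10 days given; 10 required. Satisfied.
Quorum: 33% of 5,018 = 1,655.94, rounded up to 1,656; 1,663 present. Satisfied.
Vote: requires three-fourths of all members (5,018); 3/4 of 5018 = 3763.50, rounded up to 3764, so 3,764 needed; 1,663 in favor. Not satisfied.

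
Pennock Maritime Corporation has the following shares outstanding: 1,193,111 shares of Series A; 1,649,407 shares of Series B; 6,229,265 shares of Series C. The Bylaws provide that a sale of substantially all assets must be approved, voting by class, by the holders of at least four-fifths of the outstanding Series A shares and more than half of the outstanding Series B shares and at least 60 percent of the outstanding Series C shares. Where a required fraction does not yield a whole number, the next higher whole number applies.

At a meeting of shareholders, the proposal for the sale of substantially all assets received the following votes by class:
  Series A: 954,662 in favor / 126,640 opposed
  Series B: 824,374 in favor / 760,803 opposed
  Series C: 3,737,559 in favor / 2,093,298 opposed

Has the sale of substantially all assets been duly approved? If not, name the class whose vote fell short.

Not approved — the Series B shares did not give the required vote.

Series A: 4/5 of 1193111 = 954488.80, rounded up to 954489; 954,489 required, 954,662 in favor — approved.
Series B: a majority of 1649407 is 824704; 824,704 required, 824,374 in favor — not approved.
Series C: 3/5 of 6229265 = 3737559; 3,737,559 required, 3,737,559 in favor — approved.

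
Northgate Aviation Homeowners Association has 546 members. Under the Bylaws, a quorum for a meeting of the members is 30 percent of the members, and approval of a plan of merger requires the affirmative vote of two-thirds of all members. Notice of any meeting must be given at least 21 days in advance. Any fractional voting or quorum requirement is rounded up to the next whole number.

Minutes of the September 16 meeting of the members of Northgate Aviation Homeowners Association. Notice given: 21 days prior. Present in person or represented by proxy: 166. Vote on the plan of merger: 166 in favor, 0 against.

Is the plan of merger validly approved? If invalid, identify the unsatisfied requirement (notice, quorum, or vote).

Invalid — vote requirement not satisfied.

Notice: 21 days given; 21 required. Satisfied.
Quorum: 30% of 546 = 163.80, rounded up to 164; 166 present. Satisfied.
Vote: requires two-thirds of all members (546); 2/3 of 546 = 364, so 364 needed; 166 in favor. Not satisfied.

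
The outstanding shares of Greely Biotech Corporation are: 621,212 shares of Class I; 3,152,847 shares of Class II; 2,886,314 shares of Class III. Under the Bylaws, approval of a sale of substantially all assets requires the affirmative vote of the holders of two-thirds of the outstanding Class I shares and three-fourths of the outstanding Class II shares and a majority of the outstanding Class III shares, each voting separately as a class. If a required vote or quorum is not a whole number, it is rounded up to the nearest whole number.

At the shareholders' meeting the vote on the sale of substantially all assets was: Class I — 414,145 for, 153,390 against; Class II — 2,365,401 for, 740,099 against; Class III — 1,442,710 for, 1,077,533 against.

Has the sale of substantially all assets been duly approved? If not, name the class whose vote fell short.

Not approved — the Class III shares did not give the required vote.

Class I: 2/3 of 621212 = 414141.33, rounded up to 414142; 414,142 required, 414,145 in favor — approved.
Class II: 3/4 of 3152847 = 2364635.25, rounded up to 2364636; 2,364,636 required, 2,365,401 in favor — approved.
Class III: a majority of 2886314 is 1443158; 1,443,158 required, 1,442,710 in favor — not approved.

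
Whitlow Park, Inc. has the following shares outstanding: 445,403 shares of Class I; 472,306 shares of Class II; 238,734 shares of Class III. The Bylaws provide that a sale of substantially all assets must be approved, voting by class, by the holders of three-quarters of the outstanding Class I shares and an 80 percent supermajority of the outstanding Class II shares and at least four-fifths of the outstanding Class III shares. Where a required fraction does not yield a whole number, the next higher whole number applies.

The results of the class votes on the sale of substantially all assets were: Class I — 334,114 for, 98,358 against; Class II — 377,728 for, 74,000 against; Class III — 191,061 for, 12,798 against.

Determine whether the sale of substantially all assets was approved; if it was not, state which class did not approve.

Not approved — the Class II shares did not give the required vote.

Class I: 3/4 of 445403 = 334052.25, rounded up to 334053; 334,053 required, 334,114 in favor — approved.
Class II: 4/5 of 472306 = 377844.80, rounded up to 377845; 377,845 required, 377,728 in favor — not approved.
Class III: 4/5 of 238734 = 190987.20, rounded up to 190988; 190,988 required, 191,061 in favor — approved.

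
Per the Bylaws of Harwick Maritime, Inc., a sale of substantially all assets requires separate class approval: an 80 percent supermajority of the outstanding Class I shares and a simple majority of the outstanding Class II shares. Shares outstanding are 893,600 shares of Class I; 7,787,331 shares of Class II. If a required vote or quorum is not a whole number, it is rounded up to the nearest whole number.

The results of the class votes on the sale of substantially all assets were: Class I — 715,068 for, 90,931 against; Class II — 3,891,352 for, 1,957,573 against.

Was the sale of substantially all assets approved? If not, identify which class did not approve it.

Class I: 4/5 of 893600 = 714880; 714,880 required, 715,068 in favor — approved.
Class II: a majority of 7787331 is 3893666; 3,893,666 required, 3,891,352 in favor — not approved.

Not approved — the Class II shares did not give the required vote.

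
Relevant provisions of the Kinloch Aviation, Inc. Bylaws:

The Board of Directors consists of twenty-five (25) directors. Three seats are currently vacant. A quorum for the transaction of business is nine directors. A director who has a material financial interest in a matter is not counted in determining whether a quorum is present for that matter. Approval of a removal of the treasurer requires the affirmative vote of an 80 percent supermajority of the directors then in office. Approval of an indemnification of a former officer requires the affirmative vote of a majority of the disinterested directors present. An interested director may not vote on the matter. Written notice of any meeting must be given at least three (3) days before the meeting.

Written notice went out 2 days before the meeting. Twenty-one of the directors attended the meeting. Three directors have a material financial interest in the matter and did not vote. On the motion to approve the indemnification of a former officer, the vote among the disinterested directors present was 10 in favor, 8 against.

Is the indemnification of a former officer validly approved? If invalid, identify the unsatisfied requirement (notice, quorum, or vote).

Notice: 2 days given; 3 required (2 < 3). Not satisfied.
Quorum: 21 present, but the 3 interested directors do not count, leaving 18. Quorum is 9. Satisfied.
Vote: the indemnification of a former officer requires a majority of the disinterested directors present (21 − 3 = 18). A majority of 18 is 10, so 10 affirmative votes are needed; 10 voted in favor. Satisfied.

Invalid — notice requirement not satisfied.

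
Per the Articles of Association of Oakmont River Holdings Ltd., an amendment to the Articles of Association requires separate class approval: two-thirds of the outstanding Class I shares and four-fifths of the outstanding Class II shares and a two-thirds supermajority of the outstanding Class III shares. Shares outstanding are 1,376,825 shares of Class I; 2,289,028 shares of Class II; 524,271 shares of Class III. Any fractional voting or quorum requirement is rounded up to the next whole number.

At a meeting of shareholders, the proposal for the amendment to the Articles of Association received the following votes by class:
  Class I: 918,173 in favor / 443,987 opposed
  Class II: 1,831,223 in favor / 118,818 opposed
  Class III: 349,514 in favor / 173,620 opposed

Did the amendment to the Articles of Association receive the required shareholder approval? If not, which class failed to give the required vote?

Class I: 2/3 of 1376825 = 917883.33, rounded up to 917884; 917,884 required, 918,173 in favor — approved.
Class II: 4/5 of 2289028 = 1831222.40, rounded up to 1831223; 1,831,223 required, 1,831,223 in favor — approved.
Class III: 2/3 of 524271 = 349514; 349,514 required, 349,514 in favor — approved.

Approved — every class gave the required vote.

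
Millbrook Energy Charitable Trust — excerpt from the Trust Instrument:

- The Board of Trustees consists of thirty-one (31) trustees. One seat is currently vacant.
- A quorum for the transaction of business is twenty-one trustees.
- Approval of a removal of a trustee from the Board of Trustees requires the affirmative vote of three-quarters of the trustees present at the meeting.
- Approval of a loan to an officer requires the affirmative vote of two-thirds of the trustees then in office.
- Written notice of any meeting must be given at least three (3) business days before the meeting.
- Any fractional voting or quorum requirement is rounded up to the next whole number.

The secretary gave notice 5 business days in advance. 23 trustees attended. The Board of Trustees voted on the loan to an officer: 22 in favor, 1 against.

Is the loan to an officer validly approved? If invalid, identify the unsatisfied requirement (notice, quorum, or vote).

Notice: 5 business days given; 3 required (5 ≥ 3). Satisfied.
Quorum: 23 present; quorum is 21. Satisfied.
Vote: the loan to an officer requires two-thirds of the trustees then in office (30). 2/3 of 30 = 20, so 20 affirmative votes are needed; 22 voted in favor. Satisfied.

Valid — all requirements satisfied.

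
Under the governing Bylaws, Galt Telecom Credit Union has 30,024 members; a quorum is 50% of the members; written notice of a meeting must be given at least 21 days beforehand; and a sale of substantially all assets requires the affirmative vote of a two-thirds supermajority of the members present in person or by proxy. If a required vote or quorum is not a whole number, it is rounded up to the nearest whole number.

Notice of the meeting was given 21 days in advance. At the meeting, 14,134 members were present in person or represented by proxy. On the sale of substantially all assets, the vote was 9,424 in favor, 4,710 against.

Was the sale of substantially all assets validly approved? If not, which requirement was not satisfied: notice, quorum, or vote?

Notice: 21 days given; 21 required. Satisfied.
Quorum: 50% of 30,024 = 15,012; 14,134 present. Not satisfied.
Vote: requires two-thirds of those present (14,134); 2/3 of 14134 = 9422.67, rounded up to 9423, so 9,423 needed; 9,424 in favor. Satisfied.

Invalid — quorum requirement not satisfied.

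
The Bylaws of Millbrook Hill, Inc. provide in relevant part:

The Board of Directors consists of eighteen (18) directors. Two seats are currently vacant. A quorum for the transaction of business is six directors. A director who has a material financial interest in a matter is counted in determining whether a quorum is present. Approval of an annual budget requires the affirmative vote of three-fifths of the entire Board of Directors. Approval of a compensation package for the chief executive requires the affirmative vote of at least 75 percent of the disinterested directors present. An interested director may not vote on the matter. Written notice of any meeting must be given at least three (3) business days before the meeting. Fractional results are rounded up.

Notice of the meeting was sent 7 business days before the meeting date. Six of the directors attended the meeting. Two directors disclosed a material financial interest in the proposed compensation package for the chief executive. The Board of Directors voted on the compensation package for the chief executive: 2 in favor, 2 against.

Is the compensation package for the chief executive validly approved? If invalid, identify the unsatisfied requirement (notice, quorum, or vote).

Notice: 7 business days given; 3 required (7 ≥ 3). Satisfied.
Quorum: 6 present (interested directors count toward quorum); quorum is 6. Satisfied.
Vote: the compensation package for the chief executive requires three-fourths of the disinterested directors present (6 − 2 = 4). 3/4 of 4 = 3, so 3 affirmative votes are needed; 2 voted in favor. Not satisfied.

Invalid — vote requirement not satisfied.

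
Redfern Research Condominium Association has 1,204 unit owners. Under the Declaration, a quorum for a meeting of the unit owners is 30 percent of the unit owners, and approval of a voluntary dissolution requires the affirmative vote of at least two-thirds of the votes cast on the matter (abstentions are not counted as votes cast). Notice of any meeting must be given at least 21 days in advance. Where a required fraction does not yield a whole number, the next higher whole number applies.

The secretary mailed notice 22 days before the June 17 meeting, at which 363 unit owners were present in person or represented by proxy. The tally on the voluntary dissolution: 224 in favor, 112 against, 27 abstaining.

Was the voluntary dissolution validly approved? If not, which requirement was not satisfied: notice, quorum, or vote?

Notice: 22 days given; 21 required. Satisfied.
Quorum: 30% of 1,204 = 361.20, rounded up to 362; 363 present. Satisfied.
Vote: requires two-thirds of the votes cast (363 − 27 abstaining = 336); 2/3 of 336 = 224, so 224 needed; 224 in favor. Satisfied.

Valid — all requirements satisfied.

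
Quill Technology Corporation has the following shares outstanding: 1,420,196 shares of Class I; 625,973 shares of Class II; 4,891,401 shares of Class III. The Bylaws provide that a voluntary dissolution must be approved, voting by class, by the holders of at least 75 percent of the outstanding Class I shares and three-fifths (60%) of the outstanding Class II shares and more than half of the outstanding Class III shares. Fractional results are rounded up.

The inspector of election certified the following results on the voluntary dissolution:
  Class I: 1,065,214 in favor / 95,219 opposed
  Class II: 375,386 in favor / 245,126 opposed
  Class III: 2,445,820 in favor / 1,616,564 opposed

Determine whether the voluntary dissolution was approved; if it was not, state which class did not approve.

Class I: 3/4 of 1420196 = 1065147; 1,065,147 required, 1,065,214 in favor — approved.
Class II: 3/5 of 625973 = 375583.80, rounded up to 375584; 375,584 required, 375,386 in favor — not approved.
Class III: a majority of 4891401 is 2445701; 2,445,701 required, 2,445,820 in favor — approved.

Not approved — the Class II shares did not give the required vote.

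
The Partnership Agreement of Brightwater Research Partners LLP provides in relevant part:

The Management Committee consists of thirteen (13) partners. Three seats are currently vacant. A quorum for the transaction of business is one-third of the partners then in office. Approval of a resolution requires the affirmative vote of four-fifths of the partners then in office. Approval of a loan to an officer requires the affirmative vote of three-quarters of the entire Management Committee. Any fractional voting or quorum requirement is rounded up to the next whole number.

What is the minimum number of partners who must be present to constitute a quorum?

4

1/3 of 10 = 3.33, rounded up to 4.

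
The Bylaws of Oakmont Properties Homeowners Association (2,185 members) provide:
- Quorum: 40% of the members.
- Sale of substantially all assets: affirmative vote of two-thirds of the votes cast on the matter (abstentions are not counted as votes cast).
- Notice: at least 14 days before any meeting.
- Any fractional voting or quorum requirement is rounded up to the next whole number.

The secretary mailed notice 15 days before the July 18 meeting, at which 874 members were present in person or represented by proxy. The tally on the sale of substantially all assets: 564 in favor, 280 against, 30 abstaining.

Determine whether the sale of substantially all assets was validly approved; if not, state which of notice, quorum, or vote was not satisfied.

Valid — all requirements satisfied.

Notice: 15 days given; 14 required. Satisfied.
Quorum: 40% of 2,185 = 874; 874 present. Satisfied.
Vote: requires two-thirds of the votes cast (874 − 30 abstaining = 844); 2/3 of 844 = 562.67, rounded up to 563, so 563 needed; 564 in favor. Satisfied.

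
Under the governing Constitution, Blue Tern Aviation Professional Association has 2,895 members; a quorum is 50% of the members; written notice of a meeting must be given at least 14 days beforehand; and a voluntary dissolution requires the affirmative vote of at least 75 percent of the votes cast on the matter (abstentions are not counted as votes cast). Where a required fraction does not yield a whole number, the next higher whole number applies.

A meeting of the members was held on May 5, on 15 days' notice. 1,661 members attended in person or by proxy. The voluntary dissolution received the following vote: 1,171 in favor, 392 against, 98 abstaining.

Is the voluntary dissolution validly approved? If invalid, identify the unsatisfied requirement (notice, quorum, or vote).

Invalid — vote requirement not satisfied.

Notice: 15 days given; 14 required. Satisfied.
Quorum: 50% of 2,895 = 1,447.50, rounded up to 1,448; 1,661 present. Satisfied.
Vote: requires three-fourths of the votes cast (1,661 − 98 abstaining = 1,563); 3/4 of 1563 = 1172.25, rounded up to 1173, so 1,173 needed; 1,171 in favor. Not satisfied.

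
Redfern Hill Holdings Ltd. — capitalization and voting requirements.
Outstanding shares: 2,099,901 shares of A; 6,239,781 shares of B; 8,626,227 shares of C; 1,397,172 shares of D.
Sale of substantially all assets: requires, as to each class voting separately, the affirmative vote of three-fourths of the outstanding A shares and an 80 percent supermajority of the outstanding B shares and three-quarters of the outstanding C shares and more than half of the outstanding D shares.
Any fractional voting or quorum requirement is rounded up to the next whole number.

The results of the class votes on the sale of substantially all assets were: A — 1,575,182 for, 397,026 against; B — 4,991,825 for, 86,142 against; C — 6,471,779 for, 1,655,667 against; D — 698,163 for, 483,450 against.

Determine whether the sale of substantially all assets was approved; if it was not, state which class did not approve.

Not approved — the D shares did not give the required vote.

A: 3/4 of 2099901 = 1574925.75, rounded up to 1574926; 1,574,926 required, 1,575,182 in favor — approved.
B: 4/5 of 6239781 = 4991824.80, rounded up to 4991825; 4,991,825 required, 4,991,825 in favor — approved.
C: 3/4 of 8626227 = 6469670.25, rounded up to 6469671; 6,469,671 required, 6,471,779 in favor — approved.
D: a majority of 1397172 is 698587; 698,587 required, 698,163 in favor — not approved.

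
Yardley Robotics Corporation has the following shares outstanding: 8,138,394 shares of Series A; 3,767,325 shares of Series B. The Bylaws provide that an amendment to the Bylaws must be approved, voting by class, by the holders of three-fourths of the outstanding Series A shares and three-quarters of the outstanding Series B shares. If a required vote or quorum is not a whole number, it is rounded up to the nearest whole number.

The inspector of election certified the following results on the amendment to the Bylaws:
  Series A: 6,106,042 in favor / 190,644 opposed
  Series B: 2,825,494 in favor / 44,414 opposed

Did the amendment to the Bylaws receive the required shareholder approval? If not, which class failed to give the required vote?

Approved — every class gave the required vote.

Series A: 3/4 of 8138394 = 6103795.50, rounded up to 6103796; 6,103,796 required, 6,106,042 in favor — approved.
Series B: 3/4 of 3767325 = 2825493.75, rounded up to 2825494; 2,825,494 required, 2,825,494 in favor — approved.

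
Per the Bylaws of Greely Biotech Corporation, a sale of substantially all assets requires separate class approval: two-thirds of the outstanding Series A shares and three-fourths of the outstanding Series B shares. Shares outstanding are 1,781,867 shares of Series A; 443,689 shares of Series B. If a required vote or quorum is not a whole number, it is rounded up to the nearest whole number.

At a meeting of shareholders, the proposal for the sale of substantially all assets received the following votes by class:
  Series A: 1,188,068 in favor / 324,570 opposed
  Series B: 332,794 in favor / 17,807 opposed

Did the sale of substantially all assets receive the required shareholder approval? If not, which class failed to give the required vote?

Approved — every class gave the required vote.

Series A: 2/3 of 1781867 = 1187911.33, rounded up to 1187912; 1,187,912 required, 1,188,068 in favor — approved.
Series B: 3/4 of 443689 = 332766.75, rounded up to 332767; 332,767 required, 332,794 in favor — approved.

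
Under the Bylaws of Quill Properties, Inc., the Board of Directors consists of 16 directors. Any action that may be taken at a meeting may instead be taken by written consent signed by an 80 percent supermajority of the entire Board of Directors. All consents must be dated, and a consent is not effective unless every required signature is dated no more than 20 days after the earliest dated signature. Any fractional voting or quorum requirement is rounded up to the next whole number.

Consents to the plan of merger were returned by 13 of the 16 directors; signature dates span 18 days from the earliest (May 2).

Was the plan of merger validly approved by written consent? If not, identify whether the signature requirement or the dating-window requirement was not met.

Effective — both the signature and dating-window requirements are satisfied.

Signatures required: an 80 percent supermajority of 16 — 4/5 of 16 = 12.80, rounded up to 13, so 13 needed; 13 signed. Sufficient.
Dating window: the latest signature is 18 days after the earliest; the limit is 20 days. Within the window.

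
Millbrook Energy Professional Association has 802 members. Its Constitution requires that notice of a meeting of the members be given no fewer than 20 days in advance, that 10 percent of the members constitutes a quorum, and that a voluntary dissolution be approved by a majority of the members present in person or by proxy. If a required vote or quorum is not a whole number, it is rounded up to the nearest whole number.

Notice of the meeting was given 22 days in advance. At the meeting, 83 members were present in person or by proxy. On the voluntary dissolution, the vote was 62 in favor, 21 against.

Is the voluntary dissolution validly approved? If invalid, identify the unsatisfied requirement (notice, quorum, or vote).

Valid — all requirements satisfied.

Notice: 22 days given; 20 required. Satisfied.
Quorum: 10% of 802 = 80.20, rounded up to 81; 83 present. Satisfied.
Vote: requires a majority of those present (83); a majority of 83 is 42, so 42 needed; 62 in favor. Satisfied.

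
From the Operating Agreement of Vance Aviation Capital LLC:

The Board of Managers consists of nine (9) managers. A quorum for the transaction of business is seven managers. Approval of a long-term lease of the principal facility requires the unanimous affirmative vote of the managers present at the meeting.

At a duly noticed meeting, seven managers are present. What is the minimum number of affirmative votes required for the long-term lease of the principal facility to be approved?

7

The long-term lease of the principal facility requires the unanimous vote of the managers present (7).
Unanimous means all 7.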